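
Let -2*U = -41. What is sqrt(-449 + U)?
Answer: I*sqrt(1714)/2 ≈ 20.7*I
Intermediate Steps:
U = 41/2 (U = -1/2*(-41) = 41/2 ≈ 20.500)
sqrt(-449 + U) = sqrt(-449 + 41/2) = sqrt(-857/2) = I*sqrt(1714)/2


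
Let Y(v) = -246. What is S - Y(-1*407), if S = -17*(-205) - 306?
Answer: 3425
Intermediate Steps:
S = 3179 (S = 3485 - 306 = 3179)
S - Y(-1*407) = 3179 - 1*(-246) = 3179 + 246 = 3425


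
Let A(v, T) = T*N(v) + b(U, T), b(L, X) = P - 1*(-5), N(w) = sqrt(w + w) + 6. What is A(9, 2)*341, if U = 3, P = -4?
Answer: 4433 + 2046*sqrt(2) ≈ 7326.5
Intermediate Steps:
N(w) = 6 + sqrt(2)*sqrt(w) (N(w) = sqrt(2*w) + 6 = sqrt(2)*sqrt(w) + 6 = 6 + sqrt(2)*sqrt(w))
b(L, X) = 1 (b(L, X) = -4 - 1*(-5) = -4 + 5 = 1)
A(v, T) = 1 + T*(6 + sqrt(2)*sqrt(v)) (A(v, T) = T*(6 + sqrt(2)*sqrt(v)) + 1 = 1 + T*(6 + sqrt(2)*sqrt(v)))
A(9, 2)*341 = (1 + 2*(6 + sqrt(2)*sqrt(9)))*341 = (1 + 2*(6 + sqrt(2)*3))*341 = (1 + 2*(6 + 3*sqrt(2)))*341 = (1 + (12 + 6*sqrt(2)))*341 = (13 + 6*sqrt(2))*341 = 4433 + 2046*sqrt(2)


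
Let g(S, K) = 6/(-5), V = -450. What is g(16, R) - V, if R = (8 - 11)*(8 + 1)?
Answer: 2244/5 ≈ 448.80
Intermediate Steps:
R = -27 (R = -3*9 = -27)
g(S, K) = -6/5 (g(S, K) = 6*(-⅕) = -6/5)
g(16, R) - V = -6/5 - 1*(-450) = -6/5 + 450 = 2244/5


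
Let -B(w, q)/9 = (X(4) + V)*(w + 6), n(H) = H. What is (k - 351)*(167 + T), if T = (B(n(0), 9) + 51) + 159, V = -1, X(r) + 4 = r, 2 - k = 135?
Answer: -208604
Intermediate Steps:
k = -133 (k = 2 - 1*135 = 2 - 135 = -133)
X(r) = -4 + r
B(w, q) = 54 + 9*w (B(w, q) = -9*((-4 + 4) - 1)*(w + 6) = -9*(0 - 1)*(6 + w) = -(-9)*(6 + w) = -9*(-6 - w) = 54 + 9*w)
T = 264 (T = ((54 + 9*0) + 51) + 159 = ((54 + 0) + 51) + 159 = (54 + 51) + 159 = 105 + 159 = 264)
(k - 351)*(167 + T) = (-133 - 351)*(167 + 264) = -484*431 = -208604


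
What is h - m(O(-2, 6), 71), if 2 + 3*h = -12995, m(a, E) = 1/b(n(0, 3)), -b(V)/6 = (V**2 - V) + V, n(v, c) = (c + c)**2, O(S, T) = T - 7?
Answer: -33688223/7776 ≈ -4332.3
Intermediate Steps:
O(S, T) = -7 + T
n(v, c) = 4*c**2 (n(v, c) = (2*c)**2 = 4*c**2)
b(V) = -6*V**2 (b(V) = -6*((V**2 - V) + V) = -6*V**2)
m(a, E) = -1/7776 (m(a, E) = 1/(-6*(4*3**2)**2) = 1/(-6*(4*9)**2) = 1/(-6*36**2) = 1/(-6*1296) = 1/(-7776) = -1/7776)
h = -12997/3 (h = -2/3 + (1/3)*(-12995) = -2/3 - 12995/3 = -12997/3 ≈ -4332.3)
h - m(O(-2, 6), 71) = -12997/3 - 1*(-1/7776) = -12997/3 + 1/7776 = -33688223/7776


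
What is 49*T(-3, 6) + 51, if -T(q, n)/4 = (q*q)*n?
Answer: -10533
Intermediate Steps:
T(q, n) = -4*n*q**2 (T(q, n) = -4*q*q*n = -4*q**2*n = -4*n*q**2)
49*T(-3, 6) + 51 = 49*(-4*6*(-3)**2) + 51 = 49*(-4*6*9) + 51 = 49*(-216) + 51 = -10584 + 51 = -10533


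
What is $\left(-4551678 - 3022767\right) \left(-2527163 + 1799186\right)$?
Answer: $5514021747765$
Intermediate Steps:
$\left(-4551678 - 3022767\right) \left(-2527163 + 1799186\right) = \left(-7574445\right) \left(-727977\right) = 5514021747765$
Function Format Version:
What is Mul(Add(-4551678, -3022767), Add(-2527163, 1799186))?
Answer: 5514021747765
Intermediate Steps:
Mul(Add(-4551678, -3022767), Add(-2527163, 1799186)) = Mul(-7574445, -727977) = 5514021747765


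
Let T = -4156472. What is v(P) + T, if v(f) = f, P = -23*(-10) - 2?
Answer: -4156244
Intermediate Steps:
P = 228 (P = 230 - 2 = 228)
v(P) + T = 228 - 4156472 = -4156244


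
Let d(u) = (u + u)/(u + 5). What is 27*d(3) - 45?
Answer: -99/4 ≈ -24.750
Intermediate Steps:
d(u) = 2*u/(5 + u) (d(u) = (2*u)/(5 + u) = 2*u/(5 + u))
27*d(3) - 45 = 27*(2*3/(5 + 3)) - 45 = 27*(2*3/8) - 45 = 27*(2*3*(1/8)) - 45 = 27*(3/4) - 45 = 81/4 - 45 = -99/4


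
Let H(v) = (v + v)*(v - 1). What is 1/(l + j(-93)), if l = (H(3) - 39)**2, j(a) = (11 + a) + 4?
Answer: 1/651 ≈ 0.0015361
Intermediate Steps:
H(v) = 2*v*(-1 + v) (H(v) = (2*v)*(-1 + v) = 2*v*(-1 + v))
j(a) = 15 + a
l = 729 (l = (2*3*(-1 + 3) - 39)**2 = (2*3*2 - 39)**2 = (12 - 39)**2 = (-27)**2 = 729)
1/(l + j(-93)) = 1/(729 + (15 - 93)) = 1/(729 - 78) = 1/651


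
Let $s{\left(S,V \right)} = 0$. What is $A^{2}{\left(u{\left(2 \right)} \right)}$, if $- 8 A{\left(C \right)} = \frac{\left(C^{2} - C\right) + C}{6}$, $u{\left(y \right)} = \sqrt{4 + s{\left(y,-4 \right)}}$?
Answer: $\frac{1}{144} \approx 0.0069444$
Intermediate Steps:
$u{\left(y \right)} = 2$ ($u{\left(y \right)} = \sqrt{4 + 0} = \sqrt{4} = 2$)
$A{\left(C \right)} = - \frac{C^{2}}{48}$ ($A{\left(C \right)} = - \frac{\left(\left(C^{2} - C\right) + C\right) \frac{1}{6}}{8} = - \frac{C^{2} \cdot \frac{1}{6}}{8} = - \frac{\frac{1}{6} C^{2}}{8} = - \frac{C^{2}}{48}$)
$A^{2}{\left(u{\left(2 \right)} \right)} = \left(- \frac{2^{2}}{48}\right)^{2} = \left(\left(- \frac{1}{48}\right) 4\right)^{2} = \left(- \frac{1}{12}\right)^{2} = \frac{1}{144}$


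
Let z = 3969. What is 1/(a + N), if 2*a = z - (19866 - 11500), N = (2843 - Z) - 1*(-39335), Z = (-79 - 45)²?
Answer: 2/49207 ≈ 4.0645e-5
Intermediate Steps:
Z = 15376 (Z = (-124)² = 15376)
N = 26802 (N = (2843 - 1*15376) - 1*(-39335) = (2843 - 15376) + 39335 = -12533 + 39335 = 26802)
a = -4397/2 (a = (3969 - (19866 - 11500))/2 = (3969 - 1*8366)/2 = (3969 - 8366)/2 = (½)*(-4397) = -4397/2 ≈ -2198.5)
1/(a + N) = 1/(-4397/2 + 26802) = 1/(49207/2) = 2/49207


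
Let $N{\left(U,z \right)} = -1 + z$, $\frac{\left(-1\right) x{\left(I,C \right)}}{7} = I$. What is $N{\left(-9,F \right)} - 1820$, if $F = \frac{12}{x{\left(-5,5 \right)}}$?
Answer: $- \frac{63723}{35} \approx -1820.7$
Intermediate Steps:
$x{\left(I,C \right)} = - 7 I$
$F = \frac{12}{35}$ ($F = \frac{12}{\left(-7\right) \left(-5\right)} = \frac{12}{35} \approx 0.34286$)
$N{\left(-9,F \right)} - 1820 = \left(-1 + \frac{12}{35}\right) - 1820 = - \frac{23}{35} - 1820 = - \frac{63723}{35}$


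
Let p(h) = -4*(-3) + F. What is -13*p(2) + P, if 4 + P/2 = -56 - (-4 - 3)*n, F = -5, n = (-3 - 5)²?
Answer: 685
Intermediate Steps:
n = 64 (n = (-8)² = 64)
p(h) = 7 (p(h) = -4*(-3) - 5 = 12 - 5 = 7)
P = 776 (P = -8 + 2*(-56 - (-4 - 3)*64) = -8 + 2*(-56 - (-7)*64) = -8 + 2*(-56 - 1*(-448)) = -8 + 2*(-56 + 448) = -8 + 2*392 = -8 + 784 = 776)
-13*p(2) + P = -13*7 + 776 = -91 + 776 = 685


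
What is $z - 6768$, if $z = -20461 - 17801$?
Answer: $-45030$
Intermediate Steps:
$z = -38262$
$z - 6768 = -38262 - 6768 = -45030$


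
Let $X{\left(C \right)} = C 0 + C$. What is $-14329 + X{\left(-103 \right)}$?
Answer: $-14432$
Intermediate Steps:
$X{\left(C \right)} = C$ ($X{\left(C \right)} = 0 + C = C$)
$-14329 + X{\left(-103 \right)} = -14329 - 103 = -14432$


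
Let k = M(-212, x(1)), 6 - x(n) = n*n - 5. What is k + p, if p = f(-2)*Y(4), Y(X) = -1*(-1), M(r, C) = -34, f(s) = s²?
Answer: -30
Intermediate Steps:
x(n) = 11 - n² (x(n) = 6 - (n*n - 5) = 6 - (n² - 5) = 6 - (-5 + n²) = 6 + (5 - n²) = 11 - n²)
Y(X) = 1
k = -34
p = 4 (p = (-2)²*1 = 4*1 = 4)
k + p = -34 + 4 = -30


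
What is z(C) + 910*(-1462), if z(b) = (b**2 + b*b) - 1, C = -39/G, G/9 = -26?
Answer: -23947577/18 ≈ -1.3304e+6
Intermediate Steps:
G = -234 (G = 9*(-26) = -234)
C = 1/6 (C = -39/(-234) = -39*(-1/234) = 1/6 ≈ 0.16667)
z(b) = -1 + 2*b**2 (z(b) = (b**2 + b**2) - 1 = 2*b**2 - 1 = -1 + 2*b**2)
z(C) + 910*(-1462) = (-1 + 2*(1/6)**2) + 910*(-1462) = (-1 + 2*(1/36)) - 1330420 = (-1 + 1/18) - 1330420 = -17/18 - 1330420 = -23947577/18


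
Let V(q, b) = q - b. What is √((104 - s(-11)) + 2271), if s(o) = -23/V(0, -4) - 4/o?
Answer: √1152107/22 ≈ 48.789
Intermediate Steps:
s(o) = -23/4 - 4/o (s(o) = -23/(0 - 1*(-4)) - 4/o = -23/(0 + 4) - 4/o = -23/4 - 4/o)
√((104 - s(-11)) + 2271) = √((104 - (-23/4 - 4/(-11))) + 2271) = √((104 - (-23/4 - 4*(-1/11))) + 2271) = √((104 - (-23/4 + 4/11)) + 2271) = √((104 - 1*(-237/44)) + 2271) = √((104 + 237/44) + 2271) = √(4813/44 + 2271) = √(104737/44) = √1152107/22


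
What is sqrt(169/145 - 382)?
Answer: I*sqrt(8007045)/145 ≈ 19.515*I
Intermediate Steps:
sqrt(169/145 - 382) = sqrt(-55221/145) = I*sqrt(8007045)/145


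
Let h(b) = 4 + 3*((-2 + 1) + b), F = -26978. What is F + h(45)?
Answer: -26842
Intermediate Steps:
h(b) = 1 + 3*b (h(b) = 4 + 3*(-1 + b) = 4 + (-3 + 3*b) = 1 + 3*b)
F + h(45) = -26978 + (1 + 3*45) = -26978 + (1 + 135) = -26978 + 136 = -26842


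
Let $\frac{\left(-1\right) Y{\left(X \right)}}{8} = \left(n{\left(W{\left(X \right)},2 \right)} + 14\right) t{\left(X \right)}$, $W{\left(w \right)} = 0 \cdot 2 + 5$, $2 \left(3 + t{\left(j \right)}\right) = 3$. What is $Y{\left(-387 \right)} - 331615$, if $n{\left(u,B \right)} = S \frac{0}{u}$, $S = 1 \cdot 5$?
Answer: $-331447$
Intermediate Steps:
$t{\left(j \right)} = - \frac{3}{2}$ ($t{\left(j \right)} = -3 + \frac{1}{2} \cdot 3 = -3 + \frac{3}{2} = - \frac{3}{2}$)
$W{\left(w \right)} = 5$ ($W{\left(w \right)} = 0 + 5 = 5$)
$S = 5$
$n{\left(u,B \right)} = 0$ ($n{\left(u,B \right)} = 5 \frac{0}{u} = 5 \cdot 0 = 0$)
$Y{\left(X \right)} = 168$ ($Y{\left(X \right)} = - 8 \left(0 + 14\right) \left(- \frac{3}{2}\right) = - 8 \cdot 14 \left(- \frac{3}{2}\right) = \left(-8\right) \left(-21\right) = 168$)
$Y{\left(-387 \right)} - 331615 = 168 - 331615 = -331447$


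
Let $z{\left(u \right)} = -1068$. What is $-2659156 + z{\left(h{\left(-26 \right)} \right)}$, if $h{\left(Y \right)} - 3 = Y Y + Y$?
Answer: $-2660224$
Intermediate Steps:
$h{\left(Y \right)} = 3 + Y + Y^{2}$ ($h{\left(Y \right)} = 3 + \left(Y Y + Y\right) = 3 + \left(Y^{2} + Y\right) = 3 + \left(Y + Y^{2}\right) = 3 + Y + Y^{2}$)
$-2659156 + z{\left(h{\left(-26 \right)} \right)} = -2659156 - 1068 = -2660224$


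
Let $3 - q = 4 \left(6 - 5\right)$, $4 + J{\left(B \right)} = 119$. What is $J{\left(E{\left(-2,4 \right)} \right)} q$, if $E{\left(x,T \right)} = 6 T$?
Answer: $-115$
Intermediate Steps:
$J{\left(B \right)} = 115$ ($J{\left(B \right)} = -4 + 119 = 115$)
$q = -1$ ($q = 3 - 4 \left(6 - 5\right) = 3 - 4 \cdot 1 = 3 - 4 = -1$)
$J{\left(E{\left(-2,4 \right)} \right)} q = 115 \left(-1\right) = -115$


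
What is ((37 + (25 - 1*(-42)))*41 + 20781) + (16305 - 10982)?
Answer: 30368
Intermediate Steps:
((37 + (25 - 1*(-42)))*41 + 20781) + (16305 - 10982) = ((37 + (25 + 42))*41 + 20781) + 5323 = ((37 + 67)*41 + 20781) + 5323 = (104*41 + 20781) + 5323 = (4264 + 20781) + 5323 = 25045 + 5323 = 30368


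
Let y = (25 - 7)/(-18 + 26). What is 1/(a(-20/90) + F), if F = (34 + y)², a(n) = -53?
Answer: 16/20177 ≈ 0.00079298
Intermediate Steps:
y = 9/4 (y = 18/8 = 18*(⅛) = 9/4 ≈ 2.2500)
F = 21025/16 (F = (34 + 9/4)² = (145/4)² = 21025/16 ≈ 1314.1)
1/(a(-20/90) + F) = 1/(-53 + 21025/16) = 1/(20177/16) = 16/20177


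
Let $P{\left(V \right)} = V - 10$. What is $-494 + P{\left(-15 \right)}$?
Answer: $-519$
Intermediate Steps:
$P{\left(V \right)} = -10 + V$
$-494 + P{\left(-15 \right)} = -494 - 25 = -519$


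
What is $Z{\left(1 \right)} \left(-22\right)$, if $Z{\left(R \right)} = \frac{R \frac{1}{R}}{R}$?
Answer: $-22$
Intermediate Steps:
$Z{\left(R \right)} = \frac{1}{R}$ ($Z{\left(R \right)} = 1 \frac{1}{R} = \frac{1}{R}$)
$Z{\left(1 \right)} \left(-22\right) = 1^{-1} \left(-22\right) = 1 \left(-22\right) = -22$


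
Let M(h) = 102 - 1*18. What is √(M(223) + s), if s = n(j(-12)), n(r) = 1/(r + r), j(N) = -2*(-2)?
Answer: √1346/4 ≈ 9.1720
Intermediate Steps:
M(h) = 84 (M(h) = 102 - 18 = 84)
j(N) = 4
n(r) = 1/(2*r)
s = ⅛ (s = (½)/4 = (½)*(¼) = ⅛ ≈ 0.12500)
√(M(223) + s) = √(84 + ⅛) = √(673/8) = √1346/4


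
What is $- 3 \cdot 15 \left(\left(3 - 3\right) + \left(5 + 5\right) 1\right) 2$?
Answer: $-900$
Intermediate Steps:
$- 3 \cdot 15 \left(\left(3 - 3\right) + \left(5 + 5\right) 1\right) 2 = - 3 \cdot 15 \left(0 + 10 \cdot 1\right) 2 = - 3 \cdot 15 \left(0 + 10\right) 2 = - 3 \cdot 15 \cdot 10 \cdot 2 = - 3 \cdot 15 \cdot 20 = \left(-3\right) 300 = -900$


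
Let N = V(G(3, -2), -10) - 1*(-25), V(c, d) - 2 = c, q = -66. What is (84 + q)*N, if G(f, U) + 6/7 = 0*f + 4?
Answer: 3798/7 ≈ 542.57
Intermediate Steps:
G(f, U) = 22/7 (G(f, U) = -6/7 + (0*f + 4) = -6/7 + (0 + 4) = -6/7 + 4 = 22/7)
V(c, d) = 2 + c
N = 211/7 (N = (2 + 22/7) - 1*(-25) = 36/7 + 25 = 211/7 ≈ 30.143)
(84 + q)*N = (84 - 66)*(211/7) = 18*(211/7) = 3798/7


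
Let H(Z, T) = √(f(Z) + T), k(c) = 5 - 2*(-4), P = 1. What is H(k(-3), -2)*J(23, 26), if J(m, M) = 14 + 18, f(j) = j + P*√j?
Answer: 32*√(11 + √13) ≈ 122.30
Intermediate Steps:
f(j) = j + √j (f(j) = j + 1*√j = j + √j)
J(m, M) = 32
k(c) = 13 (k(c) = 5 + 8 = 13)
H(Z, T) = √(T + Z + √Z) (H(Z, T) = √((Z + √Z) + T) = √(T + Z + √Z))
H(k(-3), -2)*J(23, 26) = √(-2 + 13 + √13)*32 = √(11 + √13)*32 = 32*√(11 + √13)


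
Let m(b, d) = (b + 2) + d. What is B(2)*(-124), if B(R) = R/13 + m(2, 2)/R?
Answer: -5084/13 ≈ -391.08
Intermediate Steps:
m(b, d) = 2 + b + d (m(b, d) = (2 + b) + d = 2 + b + d)
B(R) = 6/R + R/13 (B(R) = R/13 + (2 + 2 + 2)/R = R*(1/13) + 6/R = R/13 + 6/R = 6/R + R/13)
B(2)*(-124) = (6/2 + (1/13)*2)*(-124) = (6*(½) + 2/13)*(-124) = (3 + 2/13)*(-124) = (41/13)*(-124) = -5084/13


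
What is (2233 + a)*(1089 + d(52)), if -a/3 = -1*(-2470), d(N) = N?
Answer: -5906957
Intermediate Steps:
a = -7410 (a = -(-3)*(-2470) = -3*2470 = -7410)
(2233 + a)*(1089 + d(52)) = (2233 - 7410)*(1089 + 52) = -5177*1141 = -5906957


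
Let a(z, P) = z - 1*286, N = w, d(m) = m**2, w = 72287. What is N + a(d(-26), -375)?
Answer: 72677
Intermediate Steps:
N = 72287
a(z, P) = -286 + z (a(z, P) = z - 286 = -286 + z)
N + a(d(-26), -375) = 72287 + (-286 + (-26)**2) = 72287 + (-286 + 676) = 72287 + 390 = 72677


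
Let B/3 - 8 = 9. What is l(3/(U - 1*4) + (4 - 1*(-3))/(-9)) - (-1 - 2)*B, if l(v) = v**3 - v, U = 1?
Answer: 108737/729 ≈ 149.16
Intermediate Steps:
B = 51 (B = 24 + 3*9 = 24 + 27 = 51)
l(3/(U - 1*4) + (4 - 1*(-3))/(-9)) - (-1 - 2)*B = ((3/(1 - 1*4) + (4 - 1*(-3))/(-9))**3 - (3/(1 - 1*4) + (4 - 1*(-3))/(-9))) - (-1 - 2)*51 = ((3/(1 - 4) + (4 + 3)*(-1/9))**3 - (3/(1 - 4) + (4 + 3)*(-1/9))) - (-3)*51 = ((3/(-3) + 7*(-1/9))**3 - (3/(-3) + 7*(-1/9))) - 1*(-153) = ((3*(-1/3) - 7/9)**3 - (3*(-1/3) - 7/9)) + 153 = ((-1 - 7/9)**3 - (-1 - 7/9)) + 153 = ((-16/9)**3 - 1*(-16/9)) + 153 = (-4096/729 + 16/9) + 153 = -2800/729 + 153 = 108737/729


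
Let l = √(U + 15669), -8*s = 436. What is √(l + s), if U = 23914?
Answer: √(-218 + 4*√39583)/2 ≈ 12.019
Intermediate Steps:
s = -109/2 (s = -⅛*436 = -109/2 ≈ -54.500)
l = √39583 (l = √(23914 + 15669) = √39583 ≈ 198.95)
√(l + s) = √(√39583 - 109/2) = √(-109/2 + √39583)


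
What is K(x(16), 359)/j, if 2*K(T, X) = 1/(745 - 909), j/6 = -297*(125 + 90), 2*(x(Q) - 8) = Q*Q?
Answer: 1/125666640 ≈ 7.9576e-9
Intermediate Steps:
x(Q) = 8 + Q²/2 (x(Q) = 8 + (Q*Q)/2 = 8 + Q²/2)
j = -383130 (j = 6*(-297*(125 + 90)) = 6*(-297*215) = 6*(-63855) = -383130)
K(T, X) = -1/328 (K(T, X) = 1/(2*(745 - 909)) = (½)/(-164) = (½)*(-1/164) = -1/328)
K(x(16), 359)/j = -1/328/(-383130) = -1/328*(-1/383130) = 1/125666640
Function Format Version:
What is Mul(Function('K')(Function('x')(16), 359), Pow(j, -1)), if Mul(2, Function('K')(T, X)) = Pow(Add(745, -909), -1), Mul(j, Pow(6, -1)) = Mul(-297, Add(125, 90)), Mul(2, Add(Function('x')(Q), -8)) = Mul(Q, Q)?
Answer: Rational(1, 125666640) ≈ 7.9576e-9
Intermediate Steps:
Function('x')(Q) = Add(8, Mul(Rational(1, 2), Pow(Q, 2))) (Function('x')(Q) = Add(8, Mul(Rational(1, 2), Mul(Q, Q))) = Add(8, Mul(Rational(1, 2), Pow(Q, 2))))
j = -383130 (j = Mul(6, Mul(-297, Add(125, 90))) = Mul(6, Mul(-297, 215)) = Mul(6, -63855) = -383130)
Function('K')(T, X) = Rational(-1, 328) (Function('K')(T, X) = Mul(Rational(1, 2), Pow(Add(745, -909), -1)) = Mul(Rational(1, 2), Pow(-164, -1)) = Mul(Rational(1, 2), Rational(-1, 164)) = Rational(-1, 328))
Mul(Function('K')(Function('x')(16), 359), Pow(j, -1)) = Mul(Rational(-1, 328), Pow(-383130, -1)) = Mul(Rational(-1, 328), Rational(-1, 383130)) = Rational(1, 125666640)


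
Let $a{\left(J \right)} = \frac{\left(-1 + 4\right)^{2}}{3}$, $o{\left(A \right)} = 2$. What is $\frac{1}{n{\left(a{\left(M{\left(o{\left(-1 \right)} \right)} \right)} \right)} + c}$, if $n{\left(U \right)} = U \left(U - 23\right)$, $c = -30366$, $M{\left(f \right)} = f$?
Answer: $- \frac{1}{30426} \approx -3.2867 \cdot 10^{-5}$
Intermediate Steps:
$a{\left(J \right)} = 3$ ($a{\left(J \right)} = 3^{2} \cdot \frac{1}{3} = 9 \cdot \frac{1}{3} = 3$)
$n{\left(U \right)} = U \left(-23 + U\right)$
$\frac{1}{n{\left(a{\left(M{\left(o{\left(-1 \right)} \right)} \right)} \right)} + c} = \frac{1}{3 \left(-23 + 3\right) - 30366} = \frac{1}{3 \left(-20\right) - 30366} = \frac{1}{-60 - 30366} = \frac{1}{-30426} = - \frac{1}{30426}$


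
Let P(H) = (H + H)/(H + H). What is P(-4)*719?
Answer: 719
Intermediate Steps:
P(H) = 1 (P(H) = (2*H)/((2*H)) = (2*H)*(1/(2*H)) = 1)
P(-4)*719 = 1*719 = 719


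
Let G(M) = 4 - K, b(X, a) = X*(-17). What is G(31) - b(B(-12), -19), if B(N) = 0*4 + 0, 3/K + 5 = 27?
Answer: 85/22 ≈ 3.8636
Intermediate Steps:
K = 3/22 (K = 3/(-5 + 27) = 3/22 ≈ 0.13636)
B(N) = 0 (B(N) = 0 + 0 = 0)
b(X, a) = -17*X
G(M) = 85/22 (G(M) = 4 - 1*3/22 = 4 - 3/22 = 85/22)
G(31) - b(B(-12), -19) = 85/22 - (-17)*0 = 85/22 - 1*0 = 85/22 + 0 = 85/22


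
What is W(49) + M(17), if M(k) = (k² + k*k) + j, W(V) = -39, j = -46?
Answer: 493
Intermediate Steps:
M(k) = -46 + 2*k² (M(k) = (k² + k*k) - 46 = (k² + k²) - 46 = 2*k² - 46 = -46 + 2*k²)
W(49) + M(17) = -39 + (-46 + 2*17²) = -39 + (-46 + 2*289) = -39 + (-46 + 578) = -39 + 532 = 493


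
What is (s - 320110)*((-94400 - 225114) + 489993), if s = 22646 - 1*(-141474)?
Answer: -26593019210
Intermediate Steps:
s = 164120 (s = 22646 + 141474 = 164120)
(s - 320110)*((-94400 - 225114) + 489993) = (164120 - 320110)*((-94400 - 225114) + 489993) = -155990*(-319514 + 489993) = -155990*170479 = -26593019210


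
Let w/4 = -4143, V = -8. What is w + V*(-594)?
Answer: -11820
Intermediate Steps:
w = -16572 (w = 4*(-4143) = -16572)
w + V*(-594) = -16572 - 8*(-594) = -16572 + 4752 = -11820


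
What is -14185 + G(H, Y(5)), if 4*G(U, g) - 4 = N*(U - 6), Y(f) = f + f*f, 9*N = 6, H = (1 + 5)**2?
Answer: -14179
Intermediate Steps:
H = 36 (H = 6**2 = 36)
N = 2/3 (N = (1/9)*6 = 2/3 ≈ 0.66667)
Y(f) = f + f**2
G(U, g) = U/6 (G(U, g) = 1 + (2*(U - 6)/3)/4 = 1 + (2*(-6 + U)/3)/4 = 1 + (-4 + 2*U/3)/4 = 1 + (-1 + U/6) = U/6)
-14185 + G(H, Y(5)) = -14185 + (1/6)*36 = -14185 + 6 = -14179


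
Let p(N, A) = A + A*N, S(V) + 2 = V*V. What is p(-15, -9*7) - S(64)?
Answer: -3212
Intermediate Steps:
S(V) = -2 + V² (S(V) = -2 + V*V = -2 + V²)
p(-15, -9*7) - S(64) = (-9*7)*(1 - 15) - (-2 + 64²) = -63*(-14) - (-2 + 4096) = 882 - 1*4094 = 882 - 4094 = -3212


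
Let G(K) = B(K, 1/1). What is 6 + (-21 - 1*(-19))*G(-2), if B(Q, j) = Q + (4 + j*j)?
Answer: 0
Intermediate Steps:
B(Q, j) = 4 + Q + j**2 (B(Q, j) = Q + (4 + j**2) = 4 + Q + j**2)
G(K) = 5 + K (G(K) = 4 + K + (1/1)**2 = 4 + K + 1**2 = 4 + K + 1 = 5 + K)
6 + (-21 - 1*(-19))*G(-2) = 6 + (-21 - 1*(-19))*(5 - 2) = 6 + (-21 + 19)*3 = 6 - 2*3 = 6 - 6 = 0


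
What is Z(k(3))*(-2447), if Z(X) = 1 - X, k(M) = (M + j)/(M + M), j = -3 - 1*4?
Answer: -12235/3 ≈ -4078.3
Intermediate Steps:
j = -7 (j = -3 - 4 = -7)
k(M) = (-7 + M)/(2*M) (k(M) = (M - 7)/(M + M) = (-7 + M)/((2*M)) = (-7 + M)*(1/(2*M)) = (-7 + M)/(2*M))
Z(k(3))*(-2447) = (1 - (-7 + 3)/(2*3))*(-2447) = (1 - (-4)/(2*3))*(-2447) = (1 - 1*(-⅔))*(-2447) = (1 + ⅔)*(-2447) = (5/3)*(-2447) = -12235/3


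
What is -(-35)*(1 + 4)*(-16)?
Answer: -2800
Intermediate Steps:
-(-35)*(1 + 4)*(-16) = -(-35)*5*(-16) = -7*(-25)*(-16) = 175*(-16) = -2800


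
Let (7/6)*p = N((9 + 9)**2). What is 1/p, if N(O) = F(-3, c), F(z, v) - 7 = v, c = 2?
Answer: 7/54 ≈ 0.12963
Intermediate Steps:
F(z, v) = 7 + v
N(O) = 9 (N(O) = 7 + 2 = 9)
p = 54/7 (p = (6/7)*9 = 54/7 ≈ 7.7143)
1/p = 1/(54/7) = 7/54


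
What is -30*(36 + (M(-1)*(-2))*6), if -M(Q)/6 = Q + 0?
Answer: 1080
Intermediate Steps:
M(Q) = -6*Q (M(Q) = -6*(Q + 0) = -6*Q)
-30*(36 + (M(-1)*(-2))*6) = -30*(36 + (-6*(-1)*(-2))*6) = -30*(36 + (6*(-2))*6) = -30*(36 - 12*6) = -30*(36 - 72) = -30*(-36) = 1080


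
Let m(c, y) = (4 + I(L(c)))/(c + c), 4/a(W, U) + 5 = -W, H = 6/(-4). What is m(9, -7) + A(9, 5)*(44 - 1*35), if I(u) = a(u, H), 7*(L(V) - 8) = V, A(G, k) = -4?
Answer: -5369/150 ≈ -35.793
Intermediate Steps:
L(V) = 8 + V/7
H = -3/2 (H = 6*(-1/4) = -3/2 ≈ -1.5000)
a(W, U) = 4/(-5 - W)
I(u) = -4/(5 + u)
m(c, y) = (4 - 4/(13 + c/7))/(2*c) (m(c, y) = (4 - 4/(5 + (8 + c/7)))/(c + c) = (4 - 4/(13 + c/7))/((2*c)) = (4 - 4/(13 + c/7))*(1/(2*c)) = (4 - 4/(13 + c/7))/(2*c))
m(9, -7) + A(9, 5)*(44 - 1*35) = 2*(84 + 9)/(9*(91 + 9)) - 4*(44 - 1*35) = 2*(1/9)*93/100 - 4*(44 - 35) = 2*(1/9)*(1/100)*93 - 4*9 = 31/150 - 36 = -5369/150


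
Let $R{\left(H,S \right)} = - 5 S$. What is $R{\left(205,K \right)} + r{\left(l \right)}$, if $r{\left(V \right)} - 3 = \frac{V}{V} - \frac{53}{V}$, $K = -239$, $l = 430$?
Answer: $\frac{515517}{430} \approx 1198.9$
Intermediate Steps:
$r{\left(V \right)} = 4 - \frac{53}{V}$ ($r{\left(V \right)} = 3 - \left(\frac{53}{V} - \frac{V}{V}\right) = 3 + \left(1 - \frac{53}{V}\right) = 4 - \frac{53}{V}$)
$R{\left(205,K \right)} + r{\left(l \right)} = \left(-5\right) \left(-239\right) + \left(4 - \frac{53}{430}\right) = 1195 + \left(4 - \frac{53}{430}\right) = 1195 + \frac{1667}{430} = \frac{515517}{430}$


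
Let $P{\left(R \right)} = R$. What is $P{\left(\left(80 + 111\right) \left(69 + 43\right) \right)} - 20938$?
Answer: $454$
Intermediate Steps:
$P{\left(\left(80 + 111\right) \left(69 + 43\right) \right)} - 20938 = \left(80 + 111\right) \left(69 + 43\right) - 20938 = 191 \cdot 112 - 20938 = 21392 - 20938 = 454$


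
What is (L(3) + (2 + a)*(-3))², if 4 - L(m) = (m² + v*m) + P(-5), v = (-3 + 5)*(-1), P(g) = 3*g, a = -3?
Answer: 361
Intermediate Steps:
v = -2 (v = 2*(-1) = -2)
L(m) = 19 - m² + 2*m (L(m) = 4 - ((m² - 2*m) + 3*(-5)) = 4 - ((m² - 2*m) - 15) = 4 - (-15 + m² - 2*m) = 4 + (15 - m² + 2*m) = 19 - m² + 2*m)
(L(3) + (2 + a)*(-3))² = ((19 - 1*3² + 2*3) + (2 - 3)*(-3))² = ((19 - 1*9 + 6) - 1*(-3))² = ((19 - 9 + 6) + 3)² = (16 + 3)² = 19² = 361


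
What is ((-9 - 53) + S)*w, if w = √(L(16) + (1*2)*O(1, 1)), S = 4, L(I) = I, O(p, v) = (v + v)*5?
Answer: -348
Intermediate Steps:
O(p, v) = 10*v (O(p, v) = (2*v)*5 = 10*v)
w = 6 (w = √(16 + (1*2)*(10*1)) = √(16 + 2*10) = √(16 + 20) = √36 = 6)
((-9 - 53) + S)*w = ((-9 - 53) + 4)*6 = (-62 + 4)*6 = -58*6 = -348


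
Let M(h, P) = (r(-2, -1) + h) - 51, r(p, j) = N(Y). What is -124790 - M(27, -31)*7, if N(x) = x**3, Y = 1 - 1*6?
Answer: -123747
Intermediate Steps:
Y = -5 (Y = 1 - 6 = -5)
r(p, j) = -125 (r(p, j) = (-5)**3 = -125)
M(h, P) = -176 + h (M(h, P) = (-125 + h) - 51 = -176 + h)
-124790 - M(27, -31)*7 = -124790 - (-176 + 27)*7 = -124790 - (-149)*7 = -124790 - 1*(-1043) = -124790 + 1043 = -123747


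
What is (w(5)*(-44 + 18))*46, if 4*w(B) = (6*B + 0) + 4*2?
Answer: -11362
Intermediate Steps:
w(B) = 2 + 3*B/2 (w(B) = ((6*B + 0) + 4*2)/4 = (6*B + 8)/4 = (8 + 6*B)/4 = 2 + 3*B/2)
(w(5)*(-44 + 18))*46 = ((2 + (3/2)*5)*(-44 + 18))*46 = ((2 + 15/2)*(-26))*46 = ((19/2)*(-26))*46 = -247*46 = -11362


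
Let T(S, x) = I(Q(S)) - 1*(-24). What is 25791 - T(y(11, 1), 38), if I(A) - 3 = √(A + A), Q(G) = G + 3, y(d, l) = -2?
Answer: 25764 - √2 ≈ 25763.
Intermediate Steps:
Q(G) = 3 + G
I(A) = 3 + √2*√A (I(A) = 3 + √(A + A) = 3 + √(2*A) = 3 + √2*√A)
T(S, x) = 27 + √2*√(3 + S) (T(S, x) = (3 + √2*√(3 + S)) - 1*(-24) = (3 + √2*√(3 + S)) + 24 = 27 + √2*√(3 + S))
25791 - T(y(11, 1), 38) = 25791 - (27 + √(6 + 2*(-2))) = 25791 - (27 + √(6 - 4)) = 25791 - (27 + √2) = 25791 + (-27 - √2) = 25764 - √2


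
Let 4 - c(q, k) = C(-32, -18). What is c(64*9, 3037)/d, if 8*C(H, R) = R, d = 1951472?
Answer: 25/7805888 ≈ 3.2027e-6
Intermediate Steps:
C(H, R) = R/8
c(q, k) = 25/4 (c(q, k) = 4 - (-18)/8 = 4 - 1*(-9/4) = 4 + 9/4 = 25/4)
c(64*9, 3037)/d = (25/4)/1951472 = (25/4)*(1/1951472) = 25/7805888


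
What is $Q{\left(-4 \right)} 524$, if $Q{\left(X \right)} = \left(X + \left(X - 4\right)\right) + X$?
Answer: $-8384$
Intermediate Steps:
$Q{\left(X \right)} = -4 + 3 X$ ($Q{\left(X \right)} = \left(X + \left(-4 + X\right)\right) + X = \left(-4 + 2 X\right) + X = -4 + 3 X$)
$Q{\left(-4 \right)} 524 = \left(-4 + 3 \left(-4\right)\right) 524 = \left(-4 - 12\right) 524 = \left(-16\right) 524 = -8384$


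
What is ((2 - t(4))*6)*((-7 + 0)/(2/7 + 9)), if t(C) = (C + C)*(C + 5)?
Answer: 4116/13 ≈ 316.62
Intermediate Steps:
t(C) = 2*C*(5 + C) (t(C) = (2*C)*(5 + C) = 2*C*(5 + C))
((2 - t(4))*6)*((-7 + 0)/(2/7 + 9)) = ((2 - 2*4*(5 + 4))*6)*((-7 + 0)/(2/7 + 9)) = ((2 - 2*4*9)*6)*(-7/(2*(⅐) + 9)) = ((2 - 1*72)*6)*(-7/(2/7 + 9)) = ((2 - 72)*6)*(-7/65/7) = (-70*6)*(-7*7/65) = -420*(-49/65) = 4116/13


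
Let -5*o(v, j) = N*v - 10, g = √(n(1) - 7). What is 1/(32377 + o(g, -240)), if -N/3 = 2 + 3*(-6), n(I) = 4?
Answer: 269825/8736665979 + 80*I*√3/8736665979 ≈ 3.0884e-5 + 1.586e-8*I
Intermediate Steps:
N = 48 (N = -3*(2 + 3*(-6)) = -3*(2 - 18) = -3*(-16) = 48)
g = I*√3 (g = √(4 - 7) = √(-3) = I*√3 ≈ 1.732*I)
o(v, j) = 2 - 48*v/5 (o(v, j) = -(48*v - 10)/5 = -(-10 + 48*v)/5 = 2 - 48*v/5)
1/(32377 + o(g, -240)) = 1/(32377 + (2 - 48*I*√3/5)) = 1/(32379 - 48*I*√3/5)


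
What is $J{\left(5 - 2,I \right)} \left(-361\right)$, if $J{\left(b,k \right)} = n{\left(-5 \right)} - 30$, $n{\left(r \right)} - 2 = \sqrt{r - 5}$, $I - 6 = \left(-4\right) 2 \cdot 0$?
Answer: $10108 - 361 i \sqrt{10} \approx 10108.0 - 1141.6 i$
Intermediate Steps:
$I = 6$ ($I = 6 + \left(-4\right) 2 \cdot 0 = 6 - 0 = 6 + 0 = 6$)
$n{\left(r \right)} = 2 + \sqrt{-5 + r}$ ($n{\left(r \right)} = 2 + \sqrt{r - 5} = 2 + \sqrt{-5 + r}$)
$J{\left(b,k \right)} = -28 + i \sqrt{10}$ ($J{\left(b,k \right)} = \left(2 + \sqrt{-5 - 5}\right) - 30 = \left(2 + \sqrt{-10}\right) - 30 = \left(2 + i \sqrt{10}\right) - 30 = -28 + i \sqrt{10}$)
$J{\left(5 - 2,I \right)} \left(-361\right) = \left(-28 + i \sqrt{10}\right) \left(-361\right) = 10108 - 361 i \sqrt{10}$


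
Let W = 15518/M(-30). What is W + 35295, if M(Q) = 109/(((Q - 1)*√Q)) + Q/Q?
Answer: 1884278685/40711 - 52435322*I*√30/40711 ≈ 46284.0 - 7054.6*I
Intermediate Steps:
M(Q) = 1 + 109/(√Q*(-1 + Q)) (M(Q) = 109/(((-1 + Q)*√Q)) + 1 = 109/((√Q*(-1 + Q))) + 1 = 109*(1/(√Q*(-1 + Q))) + 1 = 109/(√Q*(-1 + Q)) + 1 = 1 + 109/(√Q*(-1 + Q)))
W = -481058*I*√30/(109 - 31*I*√30) (W = 15518/(((109 + (-30)^(3/2) - √(-30))/(√(-30)*(-1 - 30)))) = 15518/((-I*√30/30*(109 - 30*I*√30 - I*√30)/(-31))) = 15518/((-I*√30/30*(-1/31)*(109 - 30*I*√30 - I*√30))) = 15518/((-I*√30/30*(-1/31)*(109 - 31*I*√30))) = 15518/((I*√30*(109 - 31*I*√30)/930)) = 15518*(-31*I*√30/(109 - 31*I*√30)) = -481058*I*√30/(109 - 31*I*√30) ≈ 10989.0 - 7054.6*I)
W + 35295 = 481058*√30/(31*√30 + 109*I) + 35295 = 35295 + 481058*√30/(31*√30 + 109*I)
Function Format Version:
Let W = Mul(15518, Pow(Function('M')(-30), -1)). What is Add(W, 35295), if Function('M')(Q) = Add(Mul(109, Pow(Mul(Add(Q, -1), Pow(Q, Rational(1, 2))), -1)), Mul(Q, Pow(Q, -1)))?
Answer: Add(Rational(1884278685, 40711), Mul(Rational(-52435322, 40711), I, Pow(30, Rational(1, 2)))) ≈ Add(46284., Mul(-7054.6, I))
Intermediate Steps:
Function('M')(Q) = Add(1, Mul(109, Pow(Q, Rational(-1, 2)), Pow(Add(-1, Q), -1))) (Function('M')(Q) = Add(Mul(109, Pow(Mul(Add(-1, Q), Pow(Q, Rational(1, 2))), -1)), 1) = Add(Mul(109, Pow(Mul(Pow(Q, Rational(1, 2)), Add(-1, Q)), -1)), 1) = Add(Mul(109, Mul(Pow(Q, Rational(-1, 2)), Pow(Add(-1, Q), -1))), 1) = Add(Mul(109, Pow(Q, Rational(-1, 2)), Pow(Add(-1, Q), -1)), 1) = Add(1, Mul(109, Pow(Q, Rational(-1, 2)), Pow(Add(-1, Q), -1))))
W = Mul(-481058, I, Pow(30, Rational(1, 2)), Pow(Add(109, Mul(-31, I, Pow(30, Rational(1, 2)))), -1)) (W = Mul(15518, Pow(Mul(Pow(-30, Rational(-1, 2)), Pow(Add(-1, -30), -1), Add(109, Pow(-30, Rational(3, 2)), Mul(-1, Pow(-30, Rational(1, 2))))), -1)) = Mul(15518, Pow(Mul(Mul(Rational(-1, 30), I, Pow(30, Rational(1, 2))), Pow(-31, -1), Add(109, Mul(-30, I, Pow(30, Rational(1, 2))), Mul(-1, Mul(I, Pow(30, Rational(1, 2)))))), -1)) = Mul(15518, Pow(Mul(Mul(Rational(-1, 30), I, Pow(30, Rational(1, 2))), Rational(-1, 31), Add(109, Mul(-30, I, Pow(30, Rational(1, 2))), Mul(-1, I, Pow(30, Rational(1, 2))))), -1)) = Mul(15518, Pow(Mul(Mul(Rational(-1, 30), I, Pow(30, Rational(1, 2))), Rational(-1, 31), Add(109, Mul(-31, I, Pow(30, Rational(1, 2))))), -1)) = Mul(15518, Pow(Mul(Rational(1, 930), I, Pow(30, Rational(1, 2)), Add(109, Mul(-31, I, Pow(30, Rational(1, 2))))), -1)) = Mul(15518, Mul(-31, I, Pow(30, Rational(1, 2)), Pow(Add(109, Mul(-31, I, Pow(30, Rational(1, 2)))), -1))) = Mul(-481058, I, Pow(30, Rational(1, 2)), Pow(Add(109, Mul(-31, I, Pow(30, Rational(1, 2)))), -1)) ≈ Add(10989., Mul(-7054.6, I)))
Add(W, 35295) = Add(Mul(481058, Pow(30, Rational(1, 2)), Pow(Add(Mul(31, Pow(30, Rational(1, 2))), Mul(109, I)), -1)), 35295) = Add(35295, Mul(481058, Pow(30, Rational(1, 2)), Pow(Add(Mul(31, Pow(30, Rational(1, 2))), Mul(109, I)), -1)))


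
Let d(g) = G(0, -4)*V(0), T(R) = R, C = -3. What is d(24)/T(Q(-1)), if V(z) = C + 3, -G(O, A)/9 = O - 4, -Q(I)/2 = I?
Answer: 0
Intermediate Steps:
Q(I) = -2*I
G(O, A) = 36 - 9*O (G(O, A) = -9*(O - 4) = -9*(-4 + O) = 36 - 9*O)
V(z) = 0 (V(z) = -3 + 3 = 0)
d(g) = 0 (d(g) = (36 - 9*0)*0 = (36 + 0)*0 = 36*0 = 0)
d(24)/T(Q(-1)) = 0/((-2*(-1))) = 0/2 = 0*(½) = 0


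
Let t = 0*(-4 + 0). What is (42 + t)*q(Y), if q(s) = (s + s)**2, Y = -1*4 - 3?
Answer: 8232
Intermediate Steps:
Y = -7 (Y = -4 - 3 = -7)
q(s) = 4*s**2 (q(s) = (2*s)**2 = 4*s**2)
t = 0 (t = 0*(-4) = 0)
(42 + t)*q(Y) = (42 + 0)*(4*(-7)**2) = 42*(4*49) = 42*196 = 8232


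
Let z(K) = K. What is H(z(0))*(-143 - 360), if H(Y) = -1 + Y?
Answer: 503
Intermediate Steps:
H(z(0))*(-143 - 360) = (-1 + 0)*(-143 - 360) = -1*(-503) = 503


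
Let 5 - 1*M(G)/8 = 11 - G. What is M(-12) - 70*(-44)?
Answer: 2936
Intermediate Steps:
M(G) = -48 + 8*G (M(G) = 40 - 8*(11 - G) = 40 + (-88 + 8*G) = -48 + 8*G)
M(-12) - 70*(-44) = (-48 + 8*(-12)) - 70*(-44) = (-48 - 96) + 3080 = -144 + 3080 = 2936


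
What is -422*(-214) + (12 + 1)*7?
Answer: 90399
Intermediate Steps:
-422*(-214) + (12 + 1)*7 = 90308 + 13*7 = 90308 + 91 = 90399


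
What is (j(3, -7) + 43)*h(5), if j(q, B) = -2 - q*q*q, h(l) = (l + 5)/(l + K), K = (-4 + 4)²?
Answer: 28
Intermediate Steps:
K = 0 (K = 0² = 0)
h(l) = (5 + l)/l (h(l) = (l + 5)/(l + 0) = (5 + l)/l)
j(q, B) = -2 - q³ (j(q, B) = -2 - q²*q = -2 - q³)
(j(3, -7) + 43)*h(5) = ((-2 - 1*3³) + 43)*((5 + 5)/5) = ((-2 - 1*27) + 43)*((⅕)*10) = ((-2 - 27) + 43)*2 = (-29 + 43)*2 = 14*2 = 28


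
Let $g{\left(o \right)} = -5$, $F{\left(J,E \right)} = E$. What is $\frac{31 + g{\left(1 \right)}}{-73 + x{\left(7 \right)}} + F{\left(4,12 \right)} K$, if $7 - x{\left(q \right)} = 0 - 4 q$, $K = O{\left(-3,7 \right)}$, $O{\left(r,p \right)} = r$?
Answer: $- \frac{697}{19} \approx -36.684$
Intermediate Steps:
$K = -3$
$x{\left(q \right)} = 7 + 4 q$ ($x{\left(q \right)} = 7 - \left(0 - 4 q\right) = 7 - - 4 q = 7 + 4 q$)
$\frac{31 + g{\left(1 \right)}}{-73 + x{\left(7 \right)}} + F{\left(4,12 \right)} K = \frac{31 - 5}{-73 + \left(7 + 4 \cdot 7\right)} + 12 \left(-3\right) = \frac{26}{-73 + \left(7 + 28\right)} - 36 = \frac{26}{-73 + 35} - 36 = \frac{26}{-38} - 36 = 26 \left(- \frac{1}{38}\right) - 36 = - \frac{13}{19} - 36 = - \frac{697}{19}$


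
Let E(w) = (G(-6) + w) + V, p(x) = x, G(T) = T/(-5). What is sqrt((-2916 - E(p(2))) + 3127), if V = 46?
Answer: sqrt(4045)/5 ≈ 12.720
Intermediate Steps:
G(T) = -T/5 (G(T) = T*(-1/5) = -T/5)
E(w) = 236/5 + w (E(w) = (-1/5*(-6) + w) + 46 = (6/5 + w) + 46 = 236/5 + w)
sqrt((-2916 - E(p(2))) + 3127) = sqrt((-2916 - (236/5 + 2)) + 3127) = sqrt((-2916 - 1*246/5) + 3127) = sqrt((-2916 - 246/5) + 3127) = sqrt(-14826/5 + 3127) = sqrt(809/5) = sqrt(4045)/5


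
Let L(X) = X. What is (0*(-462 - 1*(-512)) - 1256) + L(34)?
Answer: -1222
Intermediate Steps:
(0*(-462 - 1*(-512)) - 1256) + L(34) = (0*(-462 - 1*(-512)) - 1256) + 34 = (0*(-462 + 512) - 1256) + 34 = (0*50 - 1256) + 34 = (0 - 1256) + 34 = -1256 + 34 = -1222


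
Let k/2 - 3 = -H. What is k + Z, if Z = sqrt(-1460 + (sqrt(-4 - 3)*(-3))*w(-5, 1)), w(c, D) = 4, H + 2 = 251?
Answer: -492 + 2*sqrt(-365 - 3*I*sqrt(7)) ≈ -491.58 - 38.212*I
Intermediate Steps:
H = 249 (H = -2 + 251 = 249)
Z = sqrt(-1460 - 12*I*sqrt(7)) (Z = sqrt(-1460 + (sqrt(-4 - 3)*(-3))*4) = sqrt(-1460 + (sqrt(-7)*(-3))*4) = sqrt(-1460 + ((I*sqrt(7))*(-3))*4) = sqrt(-1460 - 3*I*sqrt(7)*4) = sqrt(-1460 - 12*I*sqrt(7)) ≈ 0.4154 - 38.212*I)
k = -492 (k = 6 + 2*(-1*249) = 6 + 2*(-249) = 6 - 498 = -492)
k + Z = -492 + 2*sqrt(-365 - 3*I*sqrt(7))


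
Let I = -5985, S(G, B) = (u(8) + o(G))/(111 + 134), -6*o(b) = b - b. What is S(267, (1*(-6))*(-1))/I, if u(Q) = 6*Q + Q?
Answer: -8/209475 ≈ -3.8191e-5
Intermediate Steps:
o(b) = 0 (o(b) = -(b - b)/6 = -1/6*0 = 0)
u(Q) = 7*Q
S(G, B) = 8/35 (S(G, B) = (7*8 + 0)/(111 + 134) = (56 + 0)/245 = 56*(1/245) = 8/35)
S(267, (1*(-6))*(-1))/I = (8/35)/(-5985) = (8/35)*(-1/5985) = -8/209475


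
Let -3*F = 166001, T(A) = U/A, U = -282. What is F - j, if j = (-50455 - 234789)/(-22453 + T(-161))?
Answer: -600173453503/10843953 ≈ -55346.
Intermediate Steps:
T(A) = -282/A
j = 45924284/3614651 (j = (-50455 - 234789)/(-22453 - 282/(-161)) = -285244/(-22453 - 282*(-1/161)) = -285244/(-22453 + 282/161) = -285244/(-3614651/161) = -285244*(-161/3614651) = 45924284/3614651 ≈ 12.705)
F = -166001/3 (F = -⅓*166001 = -166001/3 ≈ -55334.)
F - j = -166001/3 - 1*45924284/3614651 = -166001/3 - 45924284/3614651 = -600173453503/10843953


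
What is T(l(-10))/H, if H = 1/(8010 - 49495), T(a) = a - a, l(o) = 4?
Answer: 0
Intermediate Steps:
T(a) = 0
H = -1/41485 (H = 1/(-41485) = -1/41485 ≈ -2.4105e-5)
T(l(-10))/H = 0/(-1/41485) = 0*(-41485) = 0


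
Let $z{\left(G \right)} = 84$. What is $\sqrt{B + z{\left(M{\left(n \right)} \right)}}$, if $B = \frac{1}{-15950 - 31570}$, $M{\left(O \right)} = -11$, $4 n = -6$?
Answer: $\frac{\sqrt{1317254070}}{3960} \approx 9.1651$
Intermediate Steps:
$n = - \frac{3}{2}$ ($n = \frac{1}{4} \left(-6\right) = - \frac{3}{2} \approx -1.5$)
$B = - \frac{1}{47520}$ ($B = \frac{1}{-47520} = - \frac{1}{47520} \approx -2.1044 \cdot 10^{-5}$)
$\sqrt{B + z{\left(M{\left(n \right)} \right)}} = \sqrt{- \frac{1}{47520} + 84} = \sqrt{\frac{3991679}{47520}} = \frac{\sqrt{1317254070}}{3960}$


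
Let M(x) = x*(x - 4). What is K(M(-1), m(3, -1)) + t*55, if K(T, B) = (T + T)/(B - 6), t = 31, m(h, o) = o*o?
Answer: 1703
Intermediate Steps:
m(h, o) = o²
M(x) = x*(-4 + x)
K(T, B) = 2*T/(-6 + B) (K(T, B) = (2*T)/(-6 + B) = 2*T/(-6 + B))
K(M(-1), m(3, -1)) + t*55 = 2*(-(-4 - 1))/(-6 + (-1)²) + 31*55 = 2*(-1*(-5))/(-6 + 1) + 1705 = 2*5/(-5) + 1705 = 2*5*(-⅕) + 1705 = -2 + 1705 = 1703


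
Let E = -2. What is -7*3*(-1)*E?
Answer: -42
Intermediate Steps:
-7*3*(-1)*E = -7*3*(-1)*(-2) = -(-21)*(-2) = -7*6 = -42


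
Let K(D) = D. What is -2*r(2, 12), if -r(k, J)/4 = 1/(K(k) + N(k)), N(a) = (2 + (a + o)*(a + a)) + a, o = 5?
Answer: 4/17 ≈ 0.23529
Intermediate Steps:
N(a) = 2 + a + 2*a*(5 + a) (N(a) = (2 + (a + 5)*(a + a)) + a = (2 + (5 + a)*(2*a)) + a = (2 + 2*a*(5 + a)) + a = 2 + a + 2*a*(5 + a))
r(k, J) = -4/(2 + 2*k² + 12*k) (r(k, J) = -4/(k + (2 + 2*k² + 11*k)) = -4/(2 + 2*k² + 12*k))
-2*r(2, 12) = -(-4)/(1 + 2² + 6*2) = -(-4)/(1 + 4 + 12) = -(-4)/17 = -2*(-2/17) = 4/17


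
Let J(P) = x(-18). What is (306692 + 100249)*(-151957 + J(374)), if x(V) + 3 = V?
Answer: -61846079298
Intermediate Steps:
x(V) = -3 + V
J(P) = -21 (J(P) = -3 - 18 = -21)
(306692 + 100249)*(-151957 + J(374)) = (306692 + 100249)*(-151957 - 21) = 406941*(-151978) = -61846079298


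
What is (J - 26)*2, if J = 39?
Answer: 26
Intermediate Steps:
(J - 26)*2 = (39 - 26)*2 = 13*2 = 26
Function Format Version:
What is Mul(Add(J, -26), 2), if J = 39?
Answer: 26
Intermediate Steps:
Mul(Add(J, -26), 2) = Mul(Add(39, -26), 2) = Mul(13, 2) = 26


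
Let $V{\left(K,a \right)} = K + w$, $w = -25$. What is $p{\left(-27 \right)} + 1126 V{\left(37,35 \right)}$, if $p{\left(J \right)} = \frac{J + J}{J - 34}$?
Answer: $\frac{824286}{61} \approx 13513.0$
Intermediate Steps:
$V{\left(K,a \right)} = -25 + K$ ($V{\left(K,a \right)} = K - 25 = -25 + K$)
$p{\left(J \right)} = \frac{2 J}{-34 + J}$
$p{\left(-27 \right)} + 1126 V{\left(37,35 \right)} = 2 \left(-27\right) \frac{1}{-34 - 27} + 1126 \left(-25 + 37\right) = 2 \left(-27\right) \frac{1}{-61} + 1126 \cdot 12 = 2 \left(-27\right) \left(- \frac{1}{61}\right) + 13512 = \frac{54}{61} + 13512 = \frac{824286}{61}$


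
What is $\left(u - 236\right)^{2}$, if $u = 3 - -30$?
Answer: $41209$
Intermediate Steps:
$u = 33$ ($u = 3 + 30 = 33$)
$\left(u - 236\right)^{2} = \left(33 - 236\right)^{2} = \left(-203\right)^{2} = 41209$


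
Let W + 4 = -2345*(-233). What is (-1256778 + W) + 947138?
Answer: 236741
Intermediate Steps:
W = 546381 (W = -4 - 2345*(-233) = -4 + 546385 = 546381)
(-1256778 + W) + 947138 = (-1256778 + 546381) + 947138 = -710397 + 947138 = 236741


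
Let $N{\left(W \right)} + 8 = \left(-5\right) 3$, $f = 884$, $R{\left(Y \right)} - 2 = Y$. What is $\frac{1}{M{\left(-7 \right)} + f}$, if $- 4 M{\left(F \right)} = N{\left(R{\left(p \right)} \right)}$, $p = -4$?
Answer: $\frac{4}{3559} \approx 0.0011239$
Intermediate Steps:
$R{\left(Y \right)} = 2 + Y$
$N{\left(W \right)} = -23$ ($N{\left(W \right)} = -8 - 15 = -23$)
$M{\left(F \right)} = \frac{23}{4}$ ($M{\left(F \right)} = \left(- \frac{1}{4}\right) \left(-23\right) = \frac{23}{4}$)
$\frac{1}{M{\left(-7 \right)} + f} = \frac{1}{\frac{23}{4} + 884} = \frac{1}{\frac{3559}{4}} = \frac{4}{3559}$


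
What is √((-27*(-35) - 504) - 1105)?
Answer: 2*I*√166 ≈ 25.768*I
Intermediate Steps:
√((-27*(-35) - 504) - 1105) = √((945 - 504) - 1105) = √(441 - 1105) = √(-664) = 2*I*√166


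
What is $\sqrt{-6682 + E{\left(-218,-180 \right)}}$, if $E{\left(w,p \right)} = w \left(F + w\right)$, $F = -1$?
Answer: $2 \sqrt{10265} \approx 202.63$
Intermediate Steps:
$E{\left(w,p \right)} = w \left(-1 + w\right)$
$\sqrt{-6682 + E{\left(-218,-180 \right)}} = \sqrt{-6682 - 218 \left(-1 - 218\right)} = \sqrt{-6682 - -47742} = \sqrt{-6682 + 47742} = \sqrt{41060} = 2 \sqrt{10265}$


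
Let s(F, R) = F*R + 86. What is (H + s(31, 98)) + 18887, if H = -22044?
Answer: -33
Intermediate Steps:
s(F, R) = 86 + F*R
(H + s(31, 98)) + 18887 = (-22044 + (86 + 31*98)) + 18887 = (-22044 + (86 + 3038)) + 18887 = (-22044 + 3124) + 18887 = -18920 + 18887 = -33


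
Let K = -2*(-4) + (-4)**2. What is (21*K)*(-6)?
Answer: -3024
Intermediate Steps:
K = 24 (K = 8 + 16 = 24)
(21*K)*(-6) = (21*24)*(-6) = 504*(-6) = -3024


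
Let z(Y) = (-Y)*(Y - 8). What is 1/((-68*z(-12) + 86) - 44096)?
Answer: -1/27690 ≈ -3.6114e-5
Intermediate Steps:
z(Y) = -Y*(-8 + Y) (z(Y) = (-Y)*(-8 + Y) = -Y*(-8 + Y))
1/((-68*z(-12) + 86) - 44096) = 1/((-(-816)*(8 - 1*(-12)) + 86) - 44096) = 1/((-(-816)*(8 + 12) + 86) - 44096) = 1/((-(-816)*20 + 86) - 44096) = 1/((-68*(-240) + 86) - 44096) = 1/((16320 + 86) - 44096) = 1/(16406 - 44096) = 1/(-27690) = -1/27690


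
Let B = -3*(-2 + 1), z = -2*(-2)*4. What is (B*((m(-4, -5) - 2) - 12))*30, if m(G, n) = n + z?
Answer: -270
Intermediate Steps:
z = 16 (z = 4*4 = 16)
B = 3 (B = -3*(-1) = 3)
m(G, n) = 16 + n (m(G, n) = n + 16 = 16 + n)
(B*((m(-4, -5) - 2) - 12))*30 = (3*(((16 - 5) - 2) - 12))*30 = (3*((11 - 2) - 12))*30 = (3*(9 - 12))*30 = (3*(-3))*30 = -9*30 = -270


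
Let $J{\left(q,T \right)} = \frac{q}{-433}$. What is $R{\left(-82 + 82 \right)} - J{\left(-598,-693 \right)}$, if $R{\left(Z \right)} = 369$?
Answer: $\frac{159179}{433} \approx 367.62$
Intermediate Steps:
$J{\left(q,T \right)} = - \frac{q}{433}$ ($J{\left(q,T \right)} = q \left(- \frac{1}{433}\right) = - \frac{q}{433}$)
$R{\left(-82 + 82 \right)} - J{\left(-598,-693 \right)} = 369 - \left(- \frac{1}{433}\right) \left(-598\right) = 369 - \frac{598}{433} = \frac{159179}{433}$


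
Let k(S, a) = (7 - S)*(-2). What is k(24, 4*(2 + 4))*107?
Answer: 3638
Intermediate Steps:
k(S, a) = -14 + 2*S
k(24, 4*(2 + 4))*107 = (-14 + 2*24)*107 = (-14 + 48)*107 = 34*107 = 3638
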